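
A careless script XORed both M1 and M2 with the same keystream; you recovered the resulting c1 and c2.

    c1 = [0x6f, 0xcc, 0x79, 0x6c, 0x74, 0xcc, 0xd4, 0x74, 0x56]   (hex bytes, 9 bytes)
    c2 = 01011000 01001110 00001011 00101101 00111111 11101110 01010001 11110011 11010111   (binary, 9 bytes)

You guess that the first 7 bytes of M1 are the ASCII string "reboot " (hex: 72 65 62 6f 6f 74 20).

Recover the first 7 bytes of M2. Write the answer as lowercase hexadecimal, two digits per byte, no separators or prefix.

First, c1 ⊕ c2 = (M1 ⊕ K) ⊕ (M2 ⊕ K) = M1 ⊕ M2, so the key drops out. Then M2 = (M1 ⊕ M2) ⊕ M1 over the first 7 bytes.
byte 0: (6f ⊕ 58) ⊕ 72 = 37 ⊕ 72 = 45
byte 1: (cc ⊕ 4e) ⊕ 65 = 82 ⊕ 65 = e7
byte 2: (79 ⊕ 0b) ⊕ 62 = 72 ⊕ 62 = 10
byte 3: (6c ⊕ 2d) ⊕ 6f = 41 ⊕ 6f = 2e
byte 4: (74 ⊕ 3f) ⊕ 6f = 4b ⊕ 6f = 24
byte 5: (cc ⊕ ee) ⊕ 74 = 22 ⊕ 74 = 56
byte 6: (d4 ⊕ 51) ⊕ 20 = 85 ⊕ 20 = a5

45e7102e2456a5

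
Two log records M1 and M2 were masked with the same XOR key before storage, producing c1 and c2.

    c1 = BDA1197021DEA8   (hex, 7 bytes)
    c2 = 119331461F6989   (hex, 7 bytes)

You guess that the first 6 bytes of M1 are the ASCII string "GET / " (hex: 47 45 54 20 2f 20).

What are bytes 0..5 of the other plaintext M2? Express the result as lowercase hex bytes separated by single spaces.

First, c1 ⊕ c2 = (M1 ⊕ K) ⊕ (M2 ⊕ K) = M1 ⊕ M2, so the key drops out. Then M2 = (M1 ⊕ M2) ⊕ M1 over the first 6 bytes.
byte 0: (bd XOR 11) XOR 47 = ac XOR 47 = eb
byte 1: (a1 XOR 93) XOR 45 = 32 XOR 45 = 77
byte 2: (19 XOR 31) XOR 54 = 28 XOR 54 = 7c
byte 3: (70 XOR 46) XOR 20 = 36 XOR 20 = 16
byte 4: (21 XOR 1f) XOR 2f = 3e XOR 2f = 11
byte 5: (de XOR 69) XOR 20 = b7 XOR 20 = 97

eb 77 7c 16 11 97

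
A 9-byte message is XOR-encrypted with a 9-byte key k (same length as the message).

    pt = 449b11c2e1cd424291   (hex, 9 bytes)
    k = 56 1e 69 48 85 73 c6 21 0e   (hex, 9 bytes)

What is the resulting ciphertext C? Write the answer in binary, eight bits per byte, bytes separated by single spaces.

00010010 10000101 01111000 10001010 01100100 10111110 10000100 01100011 10011111

byte 0: 01000100 xor 01010110 = 00010010
byte 1: 10011011 xor 00011110 = 10000101
byte 2: 00010001 xor 01101001 = 01111000
byte 3: 11000010 xor 01001000 = 10001010
byte 4: 11100001 xor 10000101 = 01100100
byte 5: 11001101 xor 01110011 = 10111110
byte 6: 01000010 xor 11000110 = 10000100
byte 7: 01000010 xor 00100001 = 01100011
byte 8: 10010001 xor 00001110 = 10011111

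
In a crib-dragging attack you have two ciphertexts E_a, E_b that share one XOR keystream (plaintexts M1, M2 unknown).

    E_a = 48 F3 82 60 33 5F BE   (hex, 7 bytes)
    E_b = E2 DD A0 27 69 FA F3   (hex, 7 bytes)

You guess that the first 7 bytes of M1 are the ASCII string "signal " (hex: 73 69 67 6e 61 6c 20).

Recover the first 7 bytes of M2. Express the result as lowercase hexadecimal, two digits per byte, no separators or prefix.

d94745293bc96d

First, E_a ⊕ E_b = (M1 ⊕ K) ⊕ (M2 ⊕ K) = M1 ⊕ M2, so the key drops out. Then M2 = (M1 ⊕ M2) ⊕ M1 over the first 7 bytes.
byte 0: (48 xor e2) xor 73 = aa xor 73 = d9
byte 1: (f3 xor dd) xor 69 = 2e xor 69 = 47
byte 2: (82 xor a0) xor 67 = 22 xor 67 = 45
byte 3: (60 xor 27) xor 6e = 47 xor 6e = 29
byte 4: (33 xor 69) xor 61 = 5a xor 61 = 3b
byte 5: (5f xor fa) xor 6c = a5 xor 6c = c9
byte 6: (be xor f3) xor 20 = 4d xor 20 = 6d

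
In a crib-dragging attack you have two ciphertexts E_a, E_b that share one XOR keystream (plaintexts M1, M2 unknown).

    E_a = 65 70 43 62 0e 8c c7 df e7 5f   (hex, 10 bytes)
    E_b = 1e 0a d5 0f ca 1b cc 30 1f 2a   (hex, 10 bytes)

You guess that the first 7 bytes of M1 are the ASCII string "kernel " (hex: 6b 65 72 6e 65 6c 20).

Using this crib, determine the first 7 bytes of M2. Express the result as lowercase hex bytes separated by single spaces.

First, E_a ⊕ E_b = (M1 ⊕ K) ⊕ (M2 ⊕ K) = M1 ⊕ M2, so the key drops out. Then M2 = (M1 ⊕ M2) ⊕ M1 over the first 7 bytes.
byte 0: (65 ⊕ 1e) ⊕ 6b = 7b ⊕ 6b = 10
byte 1: (70 ⊕ 0a) ⊕ 65 = 7a ⊕ 65 = 1f
byte 2: (43 ⊕ d5) ⊕ 72 = 96 ⊕ 72 = e4
byte 3: (62 ⊕ 0f) ⊕ 6e = 6d ⊕ 6e = 03
byte 4: (0e ⊕ ca) ⊕ 65 = c4 ⊕ 65 = a1
byte 5: (8c ⊕ 1b) ⊕ 6c = 97 ⊕ 6c = fb
byte 6: (c7 ⊕ cc) ⊕ 20 = 0b ⊕ 20 = 2b

10 1f e4 03 a1 fb 2b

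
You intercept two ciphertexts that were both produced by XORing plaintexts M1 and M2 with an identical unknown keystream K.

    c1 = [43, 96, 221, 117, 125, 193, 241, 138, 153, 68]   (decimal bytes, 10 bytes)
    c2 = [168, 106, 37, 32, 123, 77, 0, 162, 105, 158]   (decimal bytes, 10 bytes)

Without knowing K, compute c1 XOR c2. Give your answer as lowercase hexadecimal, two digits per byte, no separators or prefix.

830af855068cf128f0da

c1 ⊕ c2 = (M1 ⊕ K) ⊕ (M2 ⊕ K) = M1 ⊕ M2 — the shared key cancels under XOR.
 43 xor 168 = 131
 96 xor 106 =  10
221 xor  37 = 248
117 xor  32 =  85
125 xor 123 =   6
193 xor  77 = 140
241 xor   0 = 241
138 xor 162 =  40
153 xor 105 = 240
 68 xor 158 = 218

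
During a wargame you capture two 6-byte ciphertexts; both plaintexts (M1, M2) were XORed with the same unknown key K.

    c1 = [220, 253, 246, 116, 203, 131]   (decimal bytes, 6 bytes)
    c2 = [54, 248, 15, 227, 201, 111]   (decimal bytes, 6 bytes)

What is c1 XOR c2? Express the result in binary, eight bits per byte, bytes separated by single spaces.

c1 ⊕ c2 = (M1 ⊕ K) ⊕ (M2 ⊕ K) = M1 ⊕ M2 — the shared key cancels under XOR.
dc XOR 36 = ea
fd XOR f8 = 05
f6 XOR 0f = f9
74 XOR e3 = 97
cb XOR c9 = 02
83 XOR 6f = ec

11101010 00000101 11111001 10010111 00000010 11101100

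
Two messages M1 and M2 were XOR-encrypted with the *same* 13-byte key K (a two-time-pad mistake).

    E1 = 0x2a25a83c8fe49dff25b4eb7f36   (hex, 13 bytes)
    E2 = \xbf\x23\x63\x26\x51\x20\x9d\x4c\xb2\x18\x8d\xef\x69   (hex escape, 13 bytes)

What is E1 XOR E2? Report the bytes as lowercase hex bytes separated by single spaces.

E1 ⊕ E2 = (M1 ⊕ K) ⊕ (M2 ⊕ K) = M1 ⊕ M2 — the shared key cancels under XOR.
2a XOR bf = 95
25 XOR 23 = 06
a8 XOR 63 = cb
3c XOR 26 = 1a
8f XOR 51 = de
e4 XOR 20 = c4
9d XOR 9d = 00
ff XOR 4c = b3
25 XOR b2 = 97
b4 XOR 18 = ac
eb XOR 8d = 66
7f XOR ef = 90
36 XOR 69 = 5f

95 06 cb 1a de c4 00 b3 97 ac 66 90 5f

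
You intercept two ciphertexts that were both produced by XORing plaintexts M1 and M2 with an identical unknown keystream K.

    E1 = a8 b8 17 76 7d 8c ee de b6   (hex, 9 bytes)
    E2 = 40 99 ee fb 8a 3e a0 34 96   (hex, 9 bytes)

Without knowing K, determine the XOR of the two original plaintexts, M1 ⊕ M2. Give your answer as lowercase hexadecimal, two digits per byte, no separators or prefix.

e821f98df7b24eea20

E1 ⊕ E2 = (M1 ⊕ K) ⊕ (M2 ⊕ K) = M1 ⊕ M2 — the shared key cancels under XOR.
a8 ^ 40 = e8
b8 ^ 99 = 21
17 ^ ee = f9
76 ^ fb = 8d
7d ^ 8a = f7
8c ^ 3e = b2
ee ^ a0 = 4e
de ^ 34 = ea
b6 ^ 96 = 20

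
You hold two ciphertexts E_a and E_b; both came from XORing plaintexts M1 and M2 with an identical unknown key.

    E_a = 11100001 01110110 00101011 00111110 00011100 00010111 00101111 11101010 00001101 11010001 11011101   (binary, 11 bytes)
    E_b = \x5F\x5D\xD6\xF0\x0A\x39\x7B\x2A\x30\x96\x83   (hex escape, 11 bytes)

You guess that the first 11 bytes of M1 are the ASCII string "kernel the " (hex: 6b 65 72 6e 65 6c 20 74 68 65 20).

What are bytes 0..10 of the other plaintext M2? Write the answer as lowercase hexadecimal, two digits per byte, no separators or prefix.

d54e8fa0734274b455227e

First, E_a ⊕ E_b = (M1 ⊕ K) ⊕ (M2 ⊕ K) = M1 ⊕ M2, so the key drops out. Then M2 = (M1 ⊕ M2) ⊕ M1 over the first 11 bytes.
byte 0: (e1 xor 5f) xor 6b = be xor 6b = d5
byte 1: (76 xor 5d) xor 65 = 2b xor 65 = 4e
byte 2: (2b xor d6) xor 72 = fd xor 72 = 8f
byte 3: (3e xor f0) xor 6e = ce xor 6e = a0
byte 4: (1c xor 0a) xor 65 = 16 xor 65 = 73
byte 5: (17 xor 39) xor 6c = 2e xor 6c = 42
byte 6: (2f xor 7b) xor 20 = 54 xor 20 = 74
byte 7: (ea xor 2a) xor 74 = c0 xor 74 = b4
byte 8: (0d xor 30) xor 68 = 3d xor 68 = 55
byte 9: (d1 xor 96) xor 65 = 47 xor 65 = 22
byte 10: (dd xor 83) xor 20 = 5e xor 20 = 7e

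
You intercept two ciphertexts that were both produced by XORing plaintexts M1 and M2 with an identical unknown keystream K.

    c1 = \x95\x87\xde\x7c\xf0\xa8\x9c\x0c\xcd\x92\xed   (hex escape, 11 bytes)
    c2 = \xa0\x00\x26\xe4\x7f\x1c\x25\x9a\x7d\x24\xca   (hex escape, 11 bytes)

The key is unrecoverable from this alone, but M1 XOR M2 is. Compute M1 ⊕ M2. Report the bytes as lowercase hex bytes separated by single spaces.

35 87 f8 98 8f b4 b9 96 b0 b6 27

c1 ⊕ c2 = (M1 ⊕ K) ⊕ (M2 ⊕ K) = M1 ⊕ M2 — the shared key cancels under XOR.
149 XOR 160 =  53
135 XOR   0 = 135
222 XOR  38 = 248
124 XOR 228 = 152
240 XOR 127 = 143
168 XOR  28 = 180
156 XOR  37 = 185
 12 XOR 154 = 150
205 XOR 125 = 176
146 XOR  36 = 182
237 XOR 202 =  39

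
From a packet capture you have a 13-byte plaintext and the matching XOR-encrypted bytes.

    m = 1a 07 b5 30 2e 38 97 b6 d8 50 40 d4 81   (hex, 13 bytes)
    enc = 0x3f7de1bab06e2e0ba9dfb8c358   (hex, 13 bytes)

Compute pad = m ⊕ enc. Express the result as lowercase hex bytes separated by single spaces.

Since enc = m ⊕ pad, XORing both sides with m gives pad = m ⊕ enc.
1a ^ 3f = 25
07 ^ 7d = 7a
b5 ^ e1 = 54
30 ^ ba = 8a
2e ^ b0 = 9e
38 ^ 6e = 56
97 ^ 2e = b9
b6 ^ 0b = bd
d8 ^ a9 = 71
50 ^ df = 8f
40 ^ b8 = f8
d4 ^ c3 = 17
81 ^ 58 = d9

25 7a 54 8a 9e 56 b9 bd 71 8f f8 17 d9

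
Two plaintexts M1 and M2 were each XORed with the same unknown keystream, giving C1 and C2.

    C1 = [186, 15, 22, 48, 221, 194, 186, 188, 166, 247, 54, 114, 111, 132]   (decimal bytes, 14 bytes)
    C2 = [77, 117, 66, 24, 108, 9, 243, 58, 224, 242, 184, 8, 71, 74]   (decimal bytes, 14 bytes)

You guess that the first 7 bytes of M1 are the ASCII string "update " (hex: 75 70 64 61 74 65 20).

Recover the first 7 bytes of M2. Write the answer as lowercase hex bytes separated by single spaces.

82 0a 30 49 c5 ae 69

First, C1 ⊕ C2 = (M1 ⊕ K) ⊕ (M2 ⊕ K) = M1 ⊕ M2, so the key drops out. Then M2 = (M1 ⊕ M2) ⊕ M1 over the first 7 bytes.
byte 0: (ba ⊕ 4d) ⊕ 75 = f7 ⊕ 75 = 82
byte 1: (0f ⊕ 75) ⊕ 70 = 7a ⊕ 70 = 0a
byte 2: (16 ⊕ 42) ⊕ 64 = 54 ⊕ 64 = 30
byte 3: (30 ⊕ 18) ⊕ 61 = 28 ⊕ 61 = 49
byte 4: (dd ⊕ 6c) ⊕ 74 = b1 ⊕ 74 = c5
byte 5: (c2 ⊕ 09) ⊕ 65 = cb ⊕ 65 = ae
byte 6: (ba ⊕ f3) ⊕ 20 = 49 ⊕ 20 = 69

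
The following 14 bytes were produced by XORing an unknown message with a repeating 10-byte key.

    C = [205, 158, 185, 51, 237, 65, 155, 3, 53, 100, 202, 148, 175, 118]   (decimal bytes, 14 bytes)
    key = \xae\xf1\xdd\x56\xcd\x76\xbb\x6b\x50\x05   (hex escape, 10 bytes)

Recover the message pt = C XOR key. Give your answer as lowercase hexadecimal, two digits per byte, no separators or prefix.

636f646520372068656164657220

The 10-byte key repeats, so the effective keystream is ae f1 dd 56 cd 76 bb 6b 50 05 ae f1 dd 56.
byte 0: cd ⊕ ae = 63
byte 1: 9e ⊕ f1 = 6f
byte 2: b9 ⊕ dd = 64
byte 3: 33 ⊕ 56 = 65
byte 4: ed ⊕ cd = 20
byte 5: 41 ⊕ 76 = 37
byte 6: 9b ⊕ bb = 20
byte 7: 03 ⊕ 6b = 68
byte 8: 35 ⊕ 50 = 65
byte 9: 64 ⊕ 05 = 61
byte 10: ca ⊕ ae = 64
byte 11: 94 ⊕ f1 = 65
byte 12: af ⊕ dd = 72
byte 13: 76 ⊕ 56 = 20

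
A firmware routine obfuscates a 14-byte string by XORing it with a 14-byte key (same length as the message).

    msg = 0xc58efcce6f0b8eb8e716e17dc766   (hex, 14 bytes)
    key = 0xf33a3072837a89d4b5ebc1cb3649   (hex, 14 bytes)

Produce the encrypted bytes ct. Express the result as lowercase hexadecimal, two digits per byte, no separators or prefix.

byte 0: 11000101 ^ 11110011 = 00110110
byte 1: 10001110 ^ 00111010 = 10110100
byte 2: 11111100 ^ 00110000 = 11001100
byte 3: 11001110 ^ 01110010 = 10111100
byte 4: 01101111 ^ 10000011 = 11101100
byte 5: 00001011 ^ 01111010 = 01110001
byte 6: 10001110 ^ 10001001 = 00000111
byte 7: 10111000 ^ 11010100 = 01101100
byte 8: 11100111 ^ 10110101 = 01010010
byte 9: 00010110 ^ 11101011 = 11111101
byte 10: 11100001 ^ 11000001 = 00100000
byte 11: 01111101 ^ 11001011 = 10110110
byte 12: 11000111 ^ 00110110 = 11110001
byte 13: 01100110 ^ 01001001 = 00101111

36b4ccbcec71076c52fd20b6f12f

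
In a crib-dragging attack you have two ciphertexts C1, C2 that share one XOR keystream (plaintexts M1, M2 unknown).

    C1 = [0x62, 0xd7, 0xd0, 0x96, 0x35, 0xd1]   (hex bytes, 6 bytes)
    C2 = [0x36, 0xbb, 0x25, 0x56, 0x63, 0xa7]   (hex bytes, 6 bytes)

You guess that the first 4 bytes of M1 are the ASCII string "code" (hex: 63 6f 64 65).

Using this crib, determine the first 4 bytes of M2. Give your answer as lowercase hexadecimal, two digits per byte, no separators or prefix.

370391a5

First, C1 ⊕ C2 = (M1 ⊕ K) ⊕ (M2 ⊕ K) = M1 ⊕ M2, so the key drops out. Then M2 = (M1 ⊕ M2) ⊕ M1 over the first 4 bytes.
byte 0: (62 XOR 36) XOR 63 = 54 XOR 63 = 37
byte 1: (d7 XOR bb) XOR 6f = 6c XOR 6f = 03
byte 2: (d0 XOR 25) XOR 64 = f5 XOR 64 = 91
byte 3: (96 XOR 56) XOR 65 = c0 XOR 65 = a5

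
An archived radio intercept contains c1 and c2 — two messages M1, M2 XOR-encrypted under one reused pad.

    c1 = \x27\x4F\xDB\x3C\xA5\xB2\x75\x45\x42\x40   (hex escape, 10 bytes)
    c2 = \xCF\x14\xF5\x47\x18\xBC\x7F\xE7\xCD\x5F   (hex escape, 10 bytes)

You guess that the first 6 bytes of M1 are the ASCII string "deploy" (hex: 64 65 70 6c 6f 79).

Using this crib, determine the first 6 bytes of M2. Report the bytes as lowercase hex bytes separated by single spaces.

8c 3e 5e 17 d2 77

First, c1 ⊕ c2 = (M1 ⊕ K) ⊕ (M2 ⊕ K) = M1 ⊕ M2, so the key drops out. Then M2 = (M1 ⊕ M2) ⊕ M1 over the first 6 bytes.
byte 0: (27 xor cf) xor 64 = e8 xor 64 = 8c
byte 1: (4f xor 14) xor 65 = 5b xor 65 = 3e
byte 2: (db xor f5) xor 70 = 2e xor 70 = 5e
byte 3: (3c xor 47) xor 6c = 7b xor 6c = 17
byte 4: (a5 xor 18) xor 6f = bd xor 6f = d2
byte 5: (b2 xor bc) xor 79 = 0e xor 79 = 77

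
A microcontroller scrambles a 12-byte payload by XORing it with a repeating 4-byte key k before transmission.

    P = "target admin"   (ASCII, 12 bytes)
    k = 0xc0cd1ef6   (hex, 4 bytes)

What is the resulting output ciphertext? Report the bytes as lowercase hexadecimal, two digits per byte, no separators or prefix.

The 4-byte key repeats, so the effective keystream is c0 cd 1e f6 c0 cd 1e f6 c0 cd 1e f6.
byte 0: 116 xor 192 = 180
byte 1:  97 xor 205 = 172
byte 2: 114 xor  30 = 108
byte 3: 103 xor 246 = 145
byte 4: 101 xor 192 = 165
byte 5: 116 xor 205 = 185
byte 6:  32 xor  30 =  62
byte 7:  97 xor 246 = 151
byte 8: 100 xor 192 = 164
byte 9: 109 xor 205 = 160
byte 10: 105 xor  30 = 119
byte 11: 110 xor 246 = 152

b4ac6c91a5b93e97a4a07798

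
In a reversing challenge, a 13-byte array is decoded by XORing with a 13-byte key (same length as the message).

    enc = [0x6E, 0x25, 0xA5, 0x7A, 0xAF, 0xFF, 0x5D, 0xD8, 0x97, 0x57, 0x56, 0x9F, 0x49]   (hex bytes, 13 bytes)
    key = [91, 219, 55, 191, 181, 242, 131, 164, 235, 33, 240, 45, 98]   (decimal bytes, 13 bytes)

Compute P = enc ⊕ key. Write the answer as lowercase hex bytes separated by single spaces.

35 fe 92 c5 1a 0d de 7c 7c 76 a6 b2 2b

byte 0: 01101110 xor 01011011 = 00110101
byte 1: 00100101 xor 11011011 = 11111110
byte 2: 10100101 xor 00110111 = 10010010
byte 3: 01111010 xor 10111111 = 11000101
byte 4: 10101111 xor 10110101 = 00011010
byte 5: 11111111 xor 11110010 = 00001101
byte 6: 01011101 xor 10000011 = 11011110
byte 7: 11011000 xor 10100100 = 01111100
byte 8: 10010111 xor 11101011 = 01111100
byte 9: 01010111 xor 00100001 = 01110110
byte 10: 01010110 xor 11110000 = 10100110
byte 11: 10011111 xor 00101101 = 10110010
byte 12: 01001001 xor 01100010 = 00101011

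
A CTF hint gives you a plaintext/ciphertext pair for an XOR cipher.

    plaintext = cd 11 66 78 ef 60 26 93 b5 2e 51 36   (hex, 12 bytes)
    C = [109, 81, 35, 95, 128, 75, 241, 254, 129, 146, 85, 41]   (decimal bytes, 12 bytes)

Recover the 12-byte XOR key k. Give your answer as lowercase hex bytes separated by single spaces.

Since C = plaintext ⊕ k, XORing both sides with plaintext gives k = plaintext ⊕ C.
byte 0: cd XOR 6d = a0
byte 1: 11 XOR 51 = 40
byte 2: 66 XOR 23 = 45
byte 3: 78 XOR 5f = 27
byte 4: ef XOR 80 = 6f
byte 5: 60 XOR 4b = 2b
byte 6: 26 XOR f1 = d7
byte 7: 93 XOR fe = 6d
byte 8: b5 XOR 81 = 34
byte 9: 2e XOR 92 = bc
byte 10: 51 XOR 55 = 04
byte 11: 36 XOR 29 = 1f

a0 40 45 27 6f 2b d7 6d 34 bc 04 1f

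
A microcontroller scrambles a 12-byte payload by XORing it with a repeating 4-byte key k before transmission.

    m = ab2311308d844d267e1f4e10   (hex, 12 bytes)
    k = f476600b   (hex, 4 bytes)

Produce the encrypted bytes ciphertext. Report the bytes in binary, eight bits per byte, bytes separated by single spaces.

The 4-byte key repeats, so the effective keystream is f4 76 60 0b f4 76 60 0b f4 76 60 0b.
byte 0: 10101011 ⊕ 11110100 = 01011111
byte 1: 00100011 ⊕ 01110110 = 01010101
byte 2: 00010001 ⊕ 01100000 = 01110001
byte 3: 00110000 ⊕ 00001011 = 00111011
byte 4: 10001101 ⊕ 11110100 = 01111001
byte 5: 10000100 ⊕ 01110110 = 11110010
byte 6: 01001101 ⊕ 01100000 = 00101101
byte 7: 00100110 ⊕ 00001011 = 00101101
byte 8: 01111110 ⊕ 11110100 = 10001010
byte 9: 00011111 ⊕ 01110110 = 01101001
byte 10: 01001110 ⊕ 01100000 = 00101110
byte 11: 00010000 ⊕ 00001011 = 00011011

01011111 01010101 01110001 00111011 01111001 11110010 00101101 00101101 10001010 01101001 00101110 00011011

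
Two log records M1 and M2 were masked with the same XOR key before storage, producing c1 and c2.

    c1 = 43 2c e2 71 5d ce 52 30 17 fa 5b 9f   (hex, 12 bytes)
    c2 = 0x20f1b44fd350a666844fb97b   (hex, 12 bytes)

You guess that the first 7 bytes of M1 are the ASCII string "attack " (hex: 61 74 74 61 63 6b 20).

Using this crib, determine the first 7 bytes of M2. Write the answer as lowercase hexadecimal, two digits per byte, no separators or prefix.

First, c1 ⊕ c2 = (M1 ⊕ K) ⊕ (M2 ⊕ K) = M1 ⊕ M2, so the key drops out. Then M2 = (M1 ⊕ M2) ⊕ M1 over the first 7 bytes.
byte 0: (43 ^ 20) ^ 61 = 63 ^ 61 = 02
byte 1: (2c ^ f1) ^ 74 = dd ^ 74 = a9
byte 2: (e2 ^ b4) ^ 74 = 56 ^ 74 = 22
byte 3: (71 ^ 4f) ^ 61 = 3e ^ 61 = 5f
byte 4: (5d ^ d3) ^ 63 = 8e ^ 63 = ed
byte 5: (ce ^ 50) ^ 6b = 9e ^ 6b = f5
byte 6: (52 ^ a6) ^ 20 = f4 ^ 20 = d4

02a9225fedf5d4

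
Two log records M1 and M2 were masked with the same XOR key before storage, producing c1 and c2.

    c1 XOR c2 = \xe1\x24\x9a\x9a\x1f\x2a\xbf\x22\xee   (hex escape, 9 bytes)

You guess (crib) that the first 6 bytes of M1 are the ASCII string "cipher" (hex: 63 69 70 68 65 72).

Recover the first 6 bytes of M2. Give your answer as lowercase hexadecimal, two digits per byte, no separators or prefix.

Since c1 ⊕ c2 = M1 ⊕ M2, XORing with the guessed M1 bytes yields the corresponding M2 bytes: M2 = (c1 ⊕ c2) ⊕ M1.
byte 0: e1 XOR 63 = 82
byte 1: 24 XOR 69 = 4d
byte 2: 9a XOR 70 = ea
byte 3: 9a XOR 68 = f2
byte 4: 1f XOR 65 = 7a
byte 5: 2a XOR 72 = 58

824deaf27a58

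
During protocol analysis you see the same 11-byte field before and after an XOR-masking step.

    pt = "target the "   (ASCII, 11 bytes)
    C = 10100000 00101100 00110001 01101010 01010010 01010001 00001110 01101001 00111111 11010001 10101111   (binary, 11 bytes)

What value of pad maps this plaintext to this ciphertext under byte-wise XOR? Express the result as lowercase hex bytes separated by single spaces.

Since C = pt ⊕ pad, XORing both sides with pt gives pad = pt ⊕ C.
byte 0: 74 xor a0 = d4
byte 1: 61 xor 2c = 4d
byte 2: 72 xor 31 = 43
byte 3: 67 xor 6a = 0d
byte 4: 65 xor 52 = 37
byte 5: 74 xor 51 = 25
byte 6: 20 xor 0e = 2e
byte 7: 74 xor 69 = 1d
byte 8: 68 xor 3f = 57
byte 9: 65 xor d1 = b4
byte 10: 20 xor af = 8f

d4 4d 43 0d 37 25 2e 1d 57 b4 8f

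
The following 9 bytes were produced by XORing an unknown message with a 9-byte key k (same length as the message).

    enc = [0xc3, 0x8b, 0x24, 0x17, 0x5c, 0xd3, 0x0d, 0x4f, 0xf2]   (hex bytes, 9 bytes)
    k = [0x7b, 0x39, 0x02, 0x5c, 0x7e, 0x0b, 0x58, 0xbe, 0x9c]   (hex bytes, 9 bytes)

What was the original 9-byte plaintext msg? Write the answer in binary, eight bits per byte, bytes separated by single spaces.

10111000 10110010 00100110 01001011 00100010 11011000 01010101 11110001 01101110

XOR is its own inverse, so applying the key byte-wise gives the result directly.
byte 0: 11000011 XOR 01111011 = 10111000
byte 1: 10001011 XOR 00111001 = 10110010
byte 2: 00100100 XOR 00000010 = 00100110
byte 3: 00010111 XOR 01011100 = 01001011
byte 4: 01011100 XOR 01111110 = 00100010
byte 5: 11010011 XOR 00001011 = 11011000
byte 6: 00001101 XOR 01011000 = 01010101
byte 7: 01001111 XOR 10111110 = 11110001
byte 8: 11110010 XOR 10011100 = 01101110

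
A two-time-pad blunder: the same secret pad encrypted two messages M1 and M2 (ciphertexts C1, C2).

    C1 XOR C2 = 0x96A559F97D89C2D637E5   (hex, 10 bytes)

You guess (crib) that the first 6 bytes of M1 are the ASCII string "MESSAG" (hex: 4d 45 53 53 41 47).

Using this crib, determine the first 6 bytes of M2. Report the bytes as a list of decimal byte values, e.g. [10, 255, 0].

[219, 224, 10, 170, 60, 206]

Since C1 ⊕ C2 = M1 ⊕ M2, XORing with the guessed M1 bytes yields the corresponding M2 bytes: M2 = (C1 ⊕ C2) ⊕ M1.
96 ^ 4d = db
a5 ^ 45 = e0
59 ^ 53 = 0a
f9 ^ 53 = aa
7d ^ 41 = 3c
89 ^ 47 = ce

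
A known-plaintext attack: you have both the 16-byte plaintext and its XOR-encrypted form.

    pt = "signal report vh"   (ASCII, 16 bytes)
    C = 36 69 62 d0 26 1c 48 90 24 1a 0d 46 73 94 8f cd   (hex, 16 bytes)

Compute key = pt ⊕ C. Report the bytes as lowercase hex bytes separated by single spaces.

Since C = pt ⊕ key, XORing both sides with pt gives key = pt ⊕ C.
73 xor 36 = 45
69 xor 69 = 00
67 xor 62 = 05
6e xor d0 = be
61 xor 26 = 47
6c xor 1c = 70
20 xor 48 = 68
72 xor 90 = e2
65 xor 24 = 41
70 xor 1a = 6a
6f xor 0d = 62
72 xor 46 = 34
74 xor 73 = 07
20 xor 94 = b4
76 xor 8f = f9
68 xor cd = a5

45 00 05 be 47 70 68 e2 41 6a 62 34 07 b4 f9 a5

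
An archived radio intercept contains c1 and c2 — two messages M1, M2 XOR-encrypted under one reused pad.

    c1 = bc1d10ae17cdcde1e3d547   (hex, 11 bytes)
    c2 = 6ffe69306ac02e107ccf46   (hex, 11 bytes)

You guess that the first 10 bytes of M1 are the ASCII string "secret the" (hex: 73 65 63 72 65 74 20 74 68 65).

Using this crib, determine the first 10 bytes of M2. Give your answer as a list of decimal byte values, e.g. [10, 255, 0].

[160, 134, 26, 236, 24, 121, 195, 133, 247, 127]

First, c1 ⊕ c2 = (M1 ⊕ K) ⊕ (M2 ⊕ K) = M1 ⊕ M2, so the key drops out. Then M2 = (M1 ⊕ M2) ⊕ M1 over the first 10 bytes.
byte 0: (bc xor 6f) xor 73 = d3 xor 73 = a0
byte 1: (1d xor fe) xor 65 = e3 xor 65 = 86
byte 2: (10 xor 69) xor 63 = 79 xor 63 = 1a
byte 3: (ae xor 30) xor 72 = 9e xor 72 = ec
byte 4: (17 xor 6a) xor 65 = 7d xor 65 = 18
byte 5: (cd xor c0) xor 74 = 0d xor 74 = 79
byte 6: (cd xor 2e) xor 20 = e3 xor 20 = c3
byte 7: (e1 xor 10) xor 74 = f1 xor 74 = 85
byte 8: (e3 xor 7c) xor 68 = 9f xor 68 = f7
byte 9: (d5 xor cf) xor 65 = 1a xor 65 = 7f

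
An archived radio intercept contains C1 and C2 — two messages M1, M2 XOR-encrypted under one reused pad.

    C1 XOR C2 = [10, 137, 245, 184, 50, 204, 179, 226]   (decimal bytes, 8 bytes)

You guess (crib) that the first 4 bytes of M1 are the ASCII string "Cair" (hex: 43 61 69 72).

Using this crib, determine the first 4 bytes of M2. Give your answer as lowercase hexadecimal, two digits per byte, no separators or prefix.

Since C1 ⊕ C2 = M1 ⊕ M2, XORing with the guessed M1 bytes yields the corresponding M2 bytes: M2 = (C1 ⊕ C2) ⊕ M1.
00001010 ⊕ 01000011 = 01001001
10001001 ⊕ 01100001 = 11101000
11110101 ⊕ 01101001 = 10011100
10111000 ⊕ 01110010 = 11001010

49e89cca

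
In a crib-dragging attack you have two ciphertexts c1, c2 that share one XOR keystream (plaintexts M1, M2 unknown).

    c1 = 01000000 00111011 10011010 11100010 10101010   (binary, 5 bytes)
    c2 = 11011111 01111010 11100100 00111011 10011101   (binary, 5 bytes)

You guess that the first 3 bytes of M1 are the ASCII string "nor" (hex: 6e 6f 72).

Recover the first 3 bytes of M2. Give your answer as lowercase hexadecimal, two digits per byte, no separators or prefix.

f12e0c

First, c1 ⊕ c2 = (M1 ⊕ K) ⊕ (M2 ⊕ K) = M1 ⊕ M2, so the key drops out. Then M2 = (M1 ⊕ M2) ⊕ M1 over the first 3 bytes.
byte 0: (40 ^ df) ^ 6e = 9f ^ 6e = f1
byte 1: (3b ^ 7a) ^ 6f = 41 ^ 6f = 2e
byte 2: (9a ^ e4) ^ 72 = 7e ^ 72 = 0c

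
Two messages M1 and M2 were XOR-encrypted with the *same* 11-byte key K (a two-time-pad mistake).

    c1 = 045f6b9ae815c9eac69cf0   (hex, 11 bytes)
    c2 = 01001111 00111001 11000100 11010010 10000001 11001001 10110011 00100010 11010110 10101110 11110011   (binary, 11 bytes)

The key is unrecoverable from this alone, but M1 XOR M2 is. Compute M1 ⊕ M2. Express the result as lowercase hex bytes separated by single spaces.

c1 ⊕ c2 = (M1 ⊕ K) ⊕ (M2 ⊕ K) = M1 ⊕ M2 — the shared key cancels under XOR.
00000100 XOR 01001111 = 01001011
01011111 XOR 00111001 = 01100110
01101011 XOR 11000100 = 10101111
10011010 XOR 11010010 = 01001000
11101000 XOR 10000001 = 01101001
00010101 XOR 11001001 = 11011100
11001001 XOR 10110011 = 01111010
11101010 XOR 00100010 = 11001000
11000110 XOR 11010110 = 00010000
10011100 XOR 10101110 = 00110010
11110000 XOR 11110011 = 00000011

4b 66 af 48 69 dc 7a c8 10 32 03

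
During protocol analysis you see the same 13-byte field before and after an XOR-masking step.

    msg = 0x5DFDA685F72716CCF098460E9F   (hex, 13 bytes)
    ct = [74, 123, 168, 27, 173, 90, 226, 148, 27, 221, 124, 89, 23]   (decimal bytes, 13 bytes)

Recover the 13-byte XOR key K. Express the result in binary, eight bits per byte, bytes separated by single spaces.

00010111 10000110 00001110 10011110 01011010 01111101 11110100 01011000 11101011 01000101 00111010 01010111 10001000

Since ct = msg ⊕ K, XORing both sides with msg gives K = msg ⊕ ct.
byte 0: 01011101 ⊕ 01001010 = 00010111
byte 1: 11111101 ⊕ 01111011 = 10000110
byte 2: 10100110 ⊕ 10101000 = 00001110
byte 3: 10000101 ⊕ 00011011 = 10011110
byte 4: 11110111 ⊕ 10101101 = 01011010
byte 5: 00100111 ⊕ 01011010 = 01111101
byte 6: 00010110 ⊕ 11100010 = 11110100
byte 7: 11001100 ⊕ 10010100 = 01011000
byte 8: 11110000 ⊕ 00011011 = 11101011
byte 9: 10011000 ⊕ 11011101 = 01000101
byte 10: 01000110 ⊕ 01111100 = 00111010
byte 11: 00001110 ⊕ 01011001 = 01010111
byte 12: 10011111 ⊕ 00010111 = 10001000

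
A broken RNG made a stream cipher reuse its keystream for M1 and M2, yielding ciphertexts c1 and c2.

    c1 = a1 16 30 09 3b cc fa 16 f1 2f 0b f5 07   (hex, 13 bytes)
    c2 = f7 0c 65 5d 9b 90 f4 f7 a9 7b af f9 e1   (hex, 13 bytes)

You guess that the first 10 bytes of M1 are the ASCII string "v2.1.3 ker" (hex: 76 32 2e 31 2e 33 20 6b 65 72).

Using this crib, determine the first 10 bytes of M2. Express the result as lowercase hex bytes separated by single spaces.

20 28 7b 65 8e 6f 2e 8a 3d 26

First, c1 ⊕ c2 = (M1 ⊕ K) ⊕ (M2 ⊕ K) = M1 ⊕ M2, so the key drops out. Then M2 = (M1 ⊕ M2) ⊕ M1 over the first 10 bytes.
byte 0: (a1 ⊕ f7) ⊕ 76 = 56 ⊕ 76 = 20
byte 1: (16 ⊕ 0c) ⊕ 32 = 1a ⊕ 32 = 28
byte 2: (30 ⊕ 65) ⊕ 2e = 55 ⊕ 2e = 7b
byte 3: (09 ⊕ 5d) ⊕ 31 = 54 ⊕ 31 = 65
byte 4: (3b ⊕ 9b) ⊕ 2e = a0 ⊕ 2e = 8e
byte 5: (cc ⊕ 90) ⊕ 33 = 5c ⊕ 33 = 6f
byte 6: (fa ⊕ f4) ⊕ 20 = 0e ⊕ 20 = 2e
byte 7: (16 ⊕ f7) ⊕ 6b = e1 ⊕ 6b = 8a
byte 8: (f1 ⊕ a9) ⊕ 65 = 58 ⊕ 65 = 3d
byte 9: (2f ⊕ 7b) ⊕ 72 = 54 ⊕ 72 = 26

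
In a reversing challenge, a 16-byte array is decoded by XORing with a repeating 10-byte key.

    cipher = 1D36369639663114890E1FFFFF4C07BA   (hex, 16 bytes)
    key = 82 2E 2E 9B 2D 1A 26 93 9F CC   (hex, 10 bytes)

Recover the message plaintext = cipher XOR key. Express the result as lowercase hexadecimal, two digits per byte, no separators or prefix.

9f18180d147c178716c29dd1d1d72aa0

The 10-byte key repeats, so the effective keystream is 82 2e 2e 9b 2d 1a 26 93 9f cc 82 2e 2e 9b 2d 1a.
byte 0: 00011101 xor 10000010 = 10011111
byte 1: 00110110 xor 00101110 = 00011000
byte 2: 00110110 xor 00101110 = 00011000
byte 3: 10010110 xor 10011011 = 00001101
byte 4: 00111001 xor 00101101 = 00010100
byte 5: 01100110 xor 00011010 = 01111100
byte 6: 00110001 xor 00100110 = 00010111
byte 7: 00010100 xor 10010011 = 10000111
byte 8: 10001001 xor 10011111 = 00010110
byte 9: 00001110 xor 11001100 = 11000010
byte 10: 00011111 xor 10000010 = 10011101
byte 11: 11111111 xor 00101110 = 11010001
byte 12: 11111111 xor 00101110 = 11010001
byte 13: 01001100 xor 10011011 = 11010111
byte 14: 00000111 xor 00101101 = 00101010
byte 15: 10111010 xor 00011010 = 10100000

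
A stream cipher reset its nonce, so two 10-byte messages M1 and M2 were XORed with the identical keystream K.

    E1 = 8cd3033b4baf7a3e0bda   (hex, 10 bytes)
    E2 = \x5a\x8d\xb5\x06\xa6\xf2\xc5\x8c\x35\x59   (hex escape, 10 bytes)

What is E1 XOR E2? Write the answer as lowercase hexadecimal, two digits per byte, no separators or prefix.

E1 ⊕ E2 = (M1 ⊕ K) ⊕ (M2 ⊕ K) = M1 ⊕ M2 — the shared key cancels under XOR.
10001100 ^ 01011010 = 11010110
11010011 ^ 10001101 = 01011110
00000011 ^ 10110101 = 10110110
00111011 ^ 00000110 = 00111101
01001011 ^ 10100110 = 11101101
10101111 ^ 11110010 = 01011101
01111010 ^ 11000101 = 10111111
00111110 ^ 10001100 = 10110010
00001011 ^ 00110101 = 00111110
11011010 ^ 01011001 = 10000011

d65eb63ded5dbfb23e83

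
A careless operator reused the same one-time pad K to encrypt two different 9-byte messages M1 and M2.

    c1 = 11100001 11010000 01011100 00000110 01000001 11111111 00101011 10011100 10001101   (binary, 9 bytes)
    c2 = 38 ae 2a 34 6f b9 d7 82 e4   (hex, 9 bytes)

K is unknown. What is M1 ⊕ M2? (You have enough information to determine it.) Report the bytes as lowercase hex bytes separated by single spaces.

d9 7e 76 32 2e 46 fc 1e 69

c1 ⊕ c2 = (M1 ⊕ K) ⊕ (M2 ⊕ K) = M1 ⊕ M2 — the shared key cancels under XOR.
e1 xor 38 = d9
d0 xor ae = 7e
5c xor 2a = 76
06 xor 34 = 32
41 xor 6f = 2e
ff xor b9 = 46
2b xor d7 = fc
9c xor 82 = 1e
8d xor e4 = 69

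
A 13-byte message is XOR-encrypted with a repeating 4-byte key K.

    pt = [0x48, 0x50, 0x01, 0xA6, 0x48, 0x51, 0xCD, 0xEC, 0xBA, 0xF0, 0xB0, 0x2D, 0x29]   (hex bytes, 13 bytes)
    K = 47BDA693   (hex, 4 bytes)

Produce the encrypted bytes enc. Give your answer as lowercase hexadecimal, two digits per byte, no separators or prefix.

The 4-byte key repeats, so the effective keystream is 47 bd a6 93 47 bd a6 93 47 bd a6 93 47.
byte 0: 48 xor 47 = 0f
byte 1: 50 xor bd = ed
byte 2: 01 xor a6 = a7
byte 3: a6 xor 93 = 35
byte 4: 48 xor 47 = 0f
byte 5: 51 xor bd = ec
byte 6: cd xor a6 = 6b
byte 7: ec xor 93 = 7f
byte 8: ba xor 47 = fd
byte 9: f0 xor bd = 4d
byte 10: b0 xor a6 = 16
byte 11: 2d xor 93 = be
byte 12: 29 xor 47 = 6e

0feda7350fec6b7ffd4d16be6e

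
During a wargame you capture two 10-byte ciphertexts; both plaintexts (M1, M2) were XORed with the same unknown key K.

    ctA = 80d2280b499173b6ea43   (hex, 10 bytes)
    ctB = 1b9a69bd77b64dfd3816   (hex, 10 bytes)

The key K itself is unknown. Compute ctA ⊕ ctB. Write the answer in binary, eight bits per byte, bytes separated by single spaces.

ctA ⊕ ctB = (M1 ⊕ K) ⊕ (M2 ⊕ K) = M1 ⊕ M2 — the shared key cancels under XOR.
80 xor 1b = 9b
d2 xor 9a = 48
28 xor 69 = 41
0b xor bd = b6
49 xor 77 = 3e
91 xor b6 = 27
73 xor 4d = 3e
b6 xor fd = 4b
ea xor 38 = d2
43 xor 16 = 55

10011011 01001000 01000001 10110110 00111110 00100111 00111110 01001011 11010010 01010101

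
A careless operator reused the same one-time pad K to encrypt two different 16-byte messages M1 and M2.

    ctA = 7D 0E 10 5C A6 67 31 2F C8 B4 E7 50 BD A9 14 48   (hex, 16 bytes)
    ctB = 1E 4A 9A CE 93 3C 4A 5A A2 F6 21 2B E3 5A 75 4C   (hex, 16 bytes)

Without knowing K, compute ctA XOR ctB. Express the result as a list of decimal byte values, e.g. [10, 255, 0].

[99, 68, 138, 146, 53, 91, 123, 117, 106, 66, 198, 123, 94, 243, 97, 4]

ctA ⊕ ctB = (M1 ⊕ K) ⊕ (M2 ⊕ K) = M1 ⊕ M2 — the shared key cancels under XOR.
byte 0: 125 XOR  30 =  99
byte 1:  14 XOR  74 =  68
byte 2:  16 XOR 154 = 138
byte 3:  92 XOR 206 = 146
byte 4: 166 XOR 147 =  53
byte 5: 103 XOR  60 =  91
byte 6:  49 XOR  74 = 123
byte 7:  47 XOR  90 = 117
byte 8: 200 XOR 162 = 106
byte 9: 180 XOR 246 =  66
byte 10: 231 XOR  33 = 198
byte 11:  80 XOR  43 = 123
byte 12: 189 XOR 227 =  94
byte 13: 169 XOR  90 = 243
byte 14:  20 XOR 117 =  97
byte 15:  72 XOR  76 =   4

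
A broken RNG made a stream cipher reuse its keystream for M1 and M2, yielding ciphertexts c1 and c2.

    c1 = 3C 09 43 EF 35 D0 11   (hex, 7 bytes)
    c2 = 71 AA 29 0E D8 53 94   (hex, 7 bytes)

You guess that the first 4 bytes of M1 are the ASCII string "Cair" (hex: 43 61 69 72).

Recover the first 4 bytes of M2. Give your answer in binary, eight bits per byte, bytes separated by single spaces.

00001110 11000010 00000011 10010011

First, c1 ⊕ c2 = (M1 ⊕ K) ⊕ (M2 ⊕ K) = M1 ⊕ M2, so the key drops out. Then M2 = (M1 ⊕ M2) ⊕ M1 over the first 4 bytes.
byte 0: (3c XOR 71) XOR 43 = 4d XOR 43 = 0e
byte 1: (09 XOR aa) XOR 61 = a3 XOR 61 = c2
byte 2: (43 XOR 29) XOR 69 = 6a XOR 69 = 03
byte 3: (ef XOR 0e) XOR 72 = e1 XOR 72 = 93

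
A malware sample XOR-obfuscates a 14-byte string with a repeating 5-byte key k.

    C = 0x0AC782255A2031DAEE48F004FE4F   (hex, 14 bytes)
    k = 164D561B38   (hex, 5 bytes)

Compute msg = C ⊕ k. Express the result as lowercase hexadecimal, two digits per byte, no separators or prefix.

1c8ad43e62367c8cf570e649a854

The 5-byte key repeats, so the effective keystream is 16 4d 56 1b 38 16 4d 56 1b 38 16 4d 56 1b.
byte 0: 0a ⊕ 16 = 1c
byte 1: c7 ⊕ 4d = 8a
byte 2: 82 ⊕ 56 = d4
byte 3: 25 ⊕ 1b = 3e
byte 4: 5a ⊕ 38 = 62
byte 5: 20 ⊕ 16 = 36
byte 6: 31 ⊕ 4d = 7c
byte 7: da ⊕ 56 = 8c
byte 8: ee ⊕ 1b = f5
byte 9: 48 ⊕ 38 = 70
byte 10: f0 ⊕ 16 = e6
byte 11: 04 ⊕ 4d = 49
byte 12: fe ⊕ 56 = a8
byte 13: 4f ⊕ 1b = 54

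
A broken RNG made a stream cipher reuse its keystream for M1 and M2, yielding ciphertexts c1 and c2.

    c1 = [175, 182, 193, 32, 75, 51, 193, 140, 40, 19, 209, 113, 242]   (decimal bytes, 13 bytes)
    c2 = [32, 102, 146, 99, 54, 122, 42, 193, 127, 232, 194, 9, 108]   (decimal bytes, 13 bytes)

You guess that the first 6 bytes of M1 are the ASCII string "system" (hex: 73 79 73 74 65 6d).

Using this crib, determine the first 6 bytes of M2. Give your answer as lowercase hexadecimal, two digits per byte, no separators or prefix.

First, c1 ⊕ c2 = (M1 ⊕ K) ⊕ (M2 ⊕ K) = M1 ⊕ M2, so the key drops out. Then M2 = (M1 ⊕ M2) ⊕ M1 over the first 6 bytes.
byte 0: (af ⊕ 20) ⊕ 73 = 8f ⊕ 73 = fc
byte 1: (b6 ⊕ 66) ⊕ 79 = d0 ⊕ 79 = a9
byte 2: (c1 ⊕ 92) ⊕ 73 = 53 ⊕ 73 = 20
byte 3: (20 ⊕ 63) ⊕ 74 = 43 ⊕ 74 = 37
byte 4: (4b ⊕ 36) ⊕ 65 = 7d ⊕ 65 = 18
byte 5: (33 ⊕ 7a) ⊕ 6d = 49 ⊕ 6d = 24

fca920371824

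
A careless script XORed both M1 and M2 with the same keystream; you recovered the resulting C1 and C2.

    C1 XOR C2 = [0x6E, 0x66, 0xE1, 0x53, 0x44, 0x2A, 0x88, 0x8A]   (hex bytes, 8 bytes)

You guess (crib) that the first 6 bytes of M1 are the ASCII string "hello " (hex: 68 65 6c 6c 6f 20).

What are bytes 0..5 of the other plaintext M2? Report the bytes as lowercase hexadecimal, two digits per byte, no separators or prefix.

06038d3f2b0a

Since C1 ⊕ C2 = M1 ⊕ M2, XORing with the guessed M1 bytes yields the corresponding M2 bytes: M2 = (C1 ⊕ C2) ⊕ M1.
byte 0: 6e XOR 68 = 06
byte 1: 66 XOR 65 = 03
byte 2: e1 XOR 6c = 8d
byte 3: 53 XOR 6c = 3f
byte 4: 44 XOR 6f = 2b
byte 5: 2a XOR 20 = 0a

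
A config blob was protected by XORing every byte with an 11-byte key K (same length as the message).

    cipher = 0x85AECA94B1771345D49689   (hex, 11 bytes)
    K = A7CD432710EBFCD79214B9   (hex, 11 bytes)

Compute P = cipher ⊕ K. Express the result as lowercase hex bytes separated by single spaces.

22 63 89 b3 a1 9c ef 92 46 82 30

10000101 ⊕ 10100111 = 00100010
10101110 ⊕ 11001101 = 01100011
11001010 ⊕ 01000011 = 10001001
10010100 ⊕ 00100111 = 10110011
10110001 ⊕ 00010000 = 10100001
01110111 ⊕ 11101011 = 10011100
00010011 ⊕ 11111100 = 11101111
01000101 ⊕ 11010111 = 10010010
11010100 ⊕ 10010010 = 01000110
10010110 ⊕ 00010100 = 10000010
10001001 ⊕ 10111001 = 00110000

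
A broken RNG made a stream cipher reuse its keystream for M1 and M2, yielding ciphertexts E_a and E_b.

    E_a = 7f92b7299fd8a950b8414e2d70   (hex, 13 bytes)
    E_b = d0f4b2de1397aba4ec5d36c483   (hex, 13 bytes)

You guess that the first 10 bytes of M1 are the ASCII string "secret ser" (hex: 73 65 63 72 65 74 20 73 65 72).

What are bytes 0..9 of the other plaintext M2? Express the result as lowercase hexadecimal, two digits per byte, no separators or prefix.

dc036685e93b2287316e

First, E_a ⊕ E_b = (M1 ⊕ K) ⊕ (M2 ⊕ K) = M1 ⊕ M2, so the key drops out. Then M2 = (M1 ⊕ M2) ⊕ M1 over the first 10 bytes.
byte 0: (7f xor d0) xor 73 = af xor 73 = dc
byte 1: (92 xor f4) xor 65 = 66 xor 65 = 03
byte 2: (b7 xor b2) xor 63 = 05 xor 63 = 66
byte 3: (29 xor de) xor 72 = f7 xor 72 = 85
byte 4: (9f xor 13) xor 65 = 8c xor 65 = e9
byte 5: (d8 xor 97) xor 74 = 4f xor 74 = 3b
byte 6: (a9 xor ab) xor 20 = 02 xor 20 = 22
byte 7: (50 xor a4) xor 73 = f4 xor 73 = 87
byte 8: (b8 xor ec) xor 65 = 54 xor 65 = 31
byte 9: (41 xor 5d) xor 72 = 1c xor 72 = 6e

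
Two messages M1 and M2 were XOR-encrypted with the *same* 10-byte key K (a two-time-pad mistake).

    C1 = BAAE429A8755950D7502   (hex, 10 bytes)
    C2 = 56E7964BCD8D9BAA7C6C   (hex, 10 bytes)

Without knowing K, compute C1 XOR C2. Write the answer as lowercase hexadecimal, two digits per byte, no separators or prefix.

ec49d4d14ad80ea7096e

C1 ⊕ C2 = (M1 ⊕ K) ⊕ (M2 ⊕ K) = M1 ⊕ M2 — the shared key cancels under XOR.
10111010 XOR 01010110 = 11101100
10101110 XOR 11100111 = 01001001
01000010 XOR 10010110 = 11010100
10011010 XOR 01001011 = 11010001
10000111 XOR 11001101 = 01001010
01010101 XOR 10001101 = 11011000
10010101 XOR 10011011 = 00001110
00001101 XOR 10101010 = 10100111
01110101 XOR 01111100 = 00001001
00000010 XOR 01101100 = 01101110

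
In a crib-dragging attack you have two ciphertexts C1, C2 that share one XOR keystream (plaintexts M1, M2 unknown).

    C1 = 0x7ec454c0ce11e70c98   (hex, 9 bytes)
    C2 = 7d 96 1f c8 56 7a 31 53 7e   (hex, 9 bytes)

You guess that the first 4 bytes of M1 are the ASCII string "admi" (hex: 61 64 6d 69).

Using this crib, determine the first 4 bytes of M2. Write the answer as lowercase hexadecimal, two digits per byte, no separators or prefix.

First, C1 ⊕ C2 = (M1 ⊕ K) ⊕ (M2 ⊕ K) = M1 ⊕ M2, so the key drops out. Then M2 = (M1 ⊕ M2) ⊕ M1 over the first 4 bytes.
byte 0: (7e ⊕ 7d) ⊕ 61 = 03 ⊕ 61 = 62
byte 1: (c4 ⊕ 96) ⊕ 64 = 52 ⊕ 64 = 36
byte 2: (54 ⊕ 1f) ⊕ 6d = 4b ⊕ 6d = 26
byte 3: (c0 ⊕ c8) ⊕ 69 = 08 ⊕ 69 = 61

62362661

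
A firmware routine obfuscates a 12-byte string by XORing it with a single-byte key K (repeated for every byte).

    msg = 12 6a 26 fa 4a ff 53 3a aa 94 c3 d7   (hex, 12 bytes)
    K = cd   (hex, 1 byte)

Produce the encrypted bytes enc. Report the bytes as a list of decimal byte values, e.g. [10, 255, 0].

The 1-byte key repeats, so the effective keystream is cd cd cd cd cd cd cd cd cd cd cd cd.
byte 0:  18 XOR 205 = 223
byte 1: 106 XOR 205 = 167
byte 2:  38 XOR 205 = 235
byte 3: 250 XOR 205 =  55
byte 4:  74 XOR 205 = 135
byte 5: 255 XOR 205 =  50
byte 6:  83 XOR 205 = 158
byte 7:  58 XOR 205 = 247
byte 8: 170 XOR 205 = 103
byte 9: 148 XOR 205 =  89
byte 10: 195 XOR 205 =  14
byte 11: 215 XOR 205 =  26

[223, 167, 235, 55, 135, 50, 158, 247, 103, 89, 14, 26]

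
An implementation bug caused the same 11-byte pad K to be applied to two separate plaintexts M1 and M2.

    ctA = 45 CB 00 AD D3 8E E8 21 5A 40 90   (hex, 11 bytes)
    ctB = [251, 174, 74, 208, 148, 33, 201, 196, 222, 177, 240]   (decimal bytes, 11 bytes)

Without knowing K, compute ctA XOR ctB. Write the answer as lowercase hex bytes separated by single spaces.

ctA ⊕ ctB = (M1 ⊕ K) ⊕ (M2 ⊕ K) = M1 ⊕ M2 — the shared key cancels under XOR.
byte 0: 45 XOR fb = be
byte 1: cb XOR ae = 65
byte 2: 00 XOR 4a = 4a
byte 3: ad XOR d0 = 7d
byte 4: d3 XOR 94 = 47
byte 5: 8e XOR 21 = af
byte 6: e8 XOR c9 = 21
byte 7: 21 XOR c4 = e5
byte 8: 5a XOR de = 84
byte 9: 40 XOR b1 = f1
byte 10: 90 XOR f0 = 60

be 65 4a 7d 47 af 21 e5 84 f1 60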